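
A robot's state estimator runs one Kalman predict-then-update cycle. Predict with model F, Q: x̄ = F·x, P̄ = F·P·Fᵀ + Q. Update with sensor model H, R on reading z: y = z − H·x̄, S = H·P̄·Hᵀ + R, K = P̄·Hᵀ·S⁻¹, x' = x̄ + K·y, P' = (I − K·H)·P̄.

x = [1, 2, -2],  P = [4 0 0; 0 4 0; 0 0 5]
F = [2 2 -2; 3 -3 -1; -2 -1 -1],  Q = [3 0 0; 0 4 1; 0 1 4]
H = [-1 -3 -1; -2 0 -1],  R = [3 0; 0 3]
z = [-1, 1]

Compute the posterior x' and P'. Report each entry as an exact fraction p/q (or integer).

x̄ = F·x = [10, -1, -2]
P̄ = F·P·Fᵀ + Q = [55 10 -14; 10 81 -6; -14 -6 29]
y = z − H·x̄ = [4, 19]
S = H·P̄·Hᵀ + R = [812 139; 139 196]
K = P̄·Hᵀ·S⁻¹ = [-572/139831 -68083/139831; -46466/139831 22965/139831; 727/139831 -1229/139831]
x' = x̄ + K·y = [102445/139831, 110640/139831, -300105/139831]
P' = (I − K·H)·P̄ = [1114125/139831 303864/139831 -2024001/139831; 303864/139831 170719/139831 -676623/139831; -2024001/139831 -676623/139831 4051689/139831]

x' = [102445/139831, 110640/139831, -300105/139831]
P' = [1114125/139831 303864/139831 -2024001/139831; 303864/139831 170719/139831 -676623/139831; -2024001/139831 -676623/139831 4051689/139831]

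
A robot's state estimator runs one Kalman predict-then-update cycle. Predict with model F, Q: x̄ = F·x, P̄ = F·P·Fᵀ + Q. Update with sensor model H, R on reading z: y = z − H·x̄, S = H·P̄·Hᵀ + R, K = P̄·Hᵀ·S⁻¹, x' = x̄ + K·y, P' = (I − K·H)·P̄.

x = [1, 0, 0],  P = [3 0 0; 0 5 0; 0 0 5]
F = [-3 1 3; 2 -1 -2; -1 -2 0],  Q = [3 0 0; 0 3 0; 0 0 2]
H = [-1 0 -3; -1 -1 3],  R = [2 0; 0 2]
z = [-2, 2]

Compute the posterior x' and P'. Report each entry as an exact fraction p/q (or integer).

x' = [-8981/32527, 15314/32527, 23985/32527]
P' = [149773/32527 -207340/32527 -34757/32527; -207340/32527 356792/32527 59918/32527; -34757/32527 59918/32527 13659/32527]

x̄ = F·x = [-3, 2, -1]
P̄ = F·P·Fᵀ + Q = [80 -53 -1; -53 40 4; -1 4 25]
y = z − H·x̄ = [-8, 4]
S = H·P̄·Hᵀ + R = [301 -186; -186 223]
K = P̄·Hᵀ·S⁻¹ = [-22751/32527 -23352/32527; 13793/32527 15151/32527; -3110/32527 7908/32527]
x' = x̄ + K·y = [-8981/32527, 15314/32527, 23985/32527]
P' = (I − K·H)·P̄ = [149773/32527 -207340/32527 -34757/32527; -207340/32527 356792/32527 59918/32527; -34757/32527 59918/32527 13659/32527]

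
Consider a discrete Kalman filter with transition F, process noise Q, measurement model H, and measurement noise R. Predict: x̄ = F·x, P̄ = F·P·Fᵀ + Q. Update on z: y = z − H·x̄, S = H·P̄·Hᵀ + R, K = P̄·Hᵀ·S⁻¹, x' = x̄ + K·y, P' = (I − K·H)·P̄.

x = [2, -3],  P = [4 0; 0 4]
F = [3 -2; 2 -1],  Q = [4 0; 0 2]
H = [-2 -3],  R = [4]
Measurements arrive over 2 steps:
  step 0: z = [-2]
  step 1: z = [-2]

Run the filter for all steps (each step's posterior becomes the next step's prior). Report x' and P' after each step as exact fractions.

step 0: x' = [388/405, 8/81], P' = [1048/405 -112/81; -112/81 92/81]
step 1: x' = [58972/141461, 57370/141461], P' = [341660/141461 -179368/141461; -179368/141461 149820/141461]

step 0: x̄ = F·x = [12, 7]
step 0: P̄ = F·P·Fᵀ + Q = [56 32; 32 22]
step 0: y = z − H·x̄ = [43]
step 0: S = H·P̄·Hᵀ + R = [810]
step 0: K = P̄·Hᵀ·S⁻¹ = [-104/405; -13/81]
step 0: x' = x̄ + K·y = [388/405, 8/81]
step 0: P' = (I − K·H)·P̄ = [1048/405 -112/81; -112/81 92/81]
step 1: x̄ = F·x = [1084/405, 736/405]
step 1: P̄ = F·P·Fᵀ + Q = [19612/405 11128/405; 11128/405 7702/405]
step 1: y = z − H·x̄ = [3566/405]
step 1: S = H·P̄·Hᵀ + R = [282922/405]
step 1: K = P̄·Hᵀ·S⁻¹ = [-36304/141461; -22681/141461]
step 1: x' = x̄ + K·y = [58972/141461, 57370/141461]
step 1: P' = (I − K·H)·P̄ = [341660/141461 -179368/141461; -179368/141461 149820/141461]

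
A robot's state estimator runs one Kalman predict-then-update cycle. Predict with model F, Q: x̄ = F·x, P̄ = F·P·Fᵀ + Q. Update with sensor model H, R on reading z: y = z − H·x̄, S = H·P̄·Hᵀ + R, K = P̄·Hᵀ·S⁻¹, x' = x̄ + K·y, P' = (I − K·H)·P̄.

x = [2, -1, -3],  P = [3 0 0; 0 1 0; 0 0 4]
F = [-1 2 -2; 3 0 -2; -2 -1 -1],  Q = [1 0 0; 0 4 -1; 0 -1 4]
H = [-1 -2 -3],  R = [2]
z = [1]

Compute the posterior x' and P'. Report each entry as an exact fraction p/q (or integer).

x̄ = F·x = [2, 12, 0]
P̄ = F·P·Fᵀ + Q = [24 7 12; 7 47 -11; 12 -11 21]
y = z − H·x̄ = [27]
S = H·P̄·Hᵀ + R = [371]
K = P̄·Hᵀ·S⁻¹ = [-74/371; -68/371; -1/7]
x' = x̄ + K·y = [-1256/371, 2616/371, -27/7]
P' = (I − K·H)·P̄ = [3428/371 -2435/371 10/7; -2435/371 12813/371 -145/7; 10/7 -145/7 94/7]

x' = [-1256/371, 2616/371, -27/7]
P' = [3428/371 -2435/371 10/7; -2435/371 12813/371 -145/7; 10/7 -145/7 94/7]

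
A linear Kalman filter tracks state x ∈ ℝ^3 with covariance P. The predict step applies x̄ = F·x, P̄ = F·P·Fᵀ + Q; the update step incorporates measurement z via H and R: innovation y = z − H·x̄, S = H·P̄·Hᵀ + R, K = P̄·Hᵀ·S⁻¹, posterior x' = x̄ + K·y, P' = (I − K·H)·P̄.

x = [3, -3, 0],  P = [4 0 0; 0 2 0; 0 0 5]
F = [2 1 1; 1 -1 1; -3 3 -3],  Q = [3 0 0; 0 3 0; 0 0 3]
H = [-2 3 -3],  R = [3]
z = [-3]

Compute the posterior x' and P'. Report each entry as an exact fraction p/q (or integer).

x̄ = F·x = [3, 6, -18]
P̄ = F·P·Fᵀ + Q = [26 11 -33; 11 14 -33; -33 -33 102]
y = z − H·x̄ = [-69]
S = H·P̄·Hᵀ + R = [1217]
K = P̄·Hᵀ·S⁻¹ = [80/1217; 119/1217; -339/1217]
x' = x̄ + K·y = [-1869/1217, -909/1217, 1485/1217]
P' = (I − K·H)·P̄ = [25242/1217 3867/1217 -13041/1217; 3867/1217 2877/1217 180/1217; -13041/1217 180/1217 9213/1217]

x' = [-1869/1217, -909/1217, 1485/1217]
P' = [25242/1217 3867/1217 -13041/1217; 3867/1217 2877/1217 180/1217; -13041/1217 180/1217 9213/1217]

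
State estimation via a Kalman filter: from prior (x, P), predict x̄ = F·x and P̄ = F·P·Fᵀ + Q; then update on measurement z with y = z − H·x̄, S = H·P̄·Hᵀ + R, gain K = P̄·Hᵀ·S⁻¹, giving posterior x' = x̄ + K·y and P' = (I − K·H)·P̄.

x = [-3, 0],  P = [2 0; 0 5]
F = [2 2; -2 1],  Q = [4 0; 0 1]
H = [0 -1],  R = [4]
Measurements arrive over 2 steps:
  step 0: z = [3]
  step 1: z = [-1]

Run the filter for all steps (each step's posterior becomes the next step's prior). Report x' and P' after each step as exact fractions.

step 0: x̄ = F·x = [-6, 6]
step 0: P̄ = F·P·Fᵀ + Q = [32 2; 2 14]
step 0: y = z − H·x̄ = [9]
step 0: S = H·P̄·Hᵀ + R = [18]
step 0: K = P̄·Hᵀ·S⁻¹ = [-1/9; -7/9]
step 0: x' = x̄ + K·y = [-7, -1]
step 0: P' = (I − K·H)·P̄ = [286/9 4/9; 4/9 28/9]
step 1: x̄ = F·x = [-16, 13]
step 1: P̄ = F·P·Fᵀ + Q = [1324/9 -1096/9; -1096/9 1165/9]
step 1: y = z − H·x̄ = [12]
step 1: S = H·P̄·Hᵀ + R = [1201/9]
step 1: K = P̄·Hᵀ·S⁻¹ = [1096/1201; -1165/1201]
step 1: x' = x̄ + K·y = [-6064/1201, 1633/1201]
step 1: P' = (I − K·H)·P̄ = [43212/1201 -4384/1201; -4384/1201 4660/1201]

step 0: x' = [-7, -1], P' = [286/9 4/9; 4/9 28/9]
step 1: x' = [-6064/1201, 1633/1201], P' = [43212/1201 -4384/1201; -4384/1201 4660/1201]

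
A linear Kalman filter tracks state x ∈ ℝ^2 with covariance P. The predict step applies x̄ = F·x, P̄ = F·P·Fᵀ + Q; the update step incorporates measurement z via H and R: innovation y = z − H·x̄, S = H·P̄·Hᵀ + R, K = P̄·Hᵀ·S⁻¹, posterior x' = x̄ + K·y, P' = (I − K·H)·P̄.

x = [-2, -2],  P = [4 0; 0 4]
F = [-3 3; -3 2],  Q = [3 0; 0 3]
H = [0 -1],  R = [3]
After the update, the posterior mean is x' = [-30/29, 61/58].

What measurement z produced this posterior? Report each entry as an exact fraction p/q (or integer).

x̄ = F·x = [0, 2]
P̄ = F·P·Fᵀ + Q = [75 60; 60 55]
S = H·P̄·Hᵀ + R = [58]
K = P̄·Hᵀ·S⁻¹ = [-30/29; -55/58]
x' − x̄ = [-30/29, -55/58] = K·y
y = (KᵀK)⁻¹·Kᵀ·(x' − x̄) = [1]
z = y + H·x̄ = [1] + [-2] = [-1]

z = [-1]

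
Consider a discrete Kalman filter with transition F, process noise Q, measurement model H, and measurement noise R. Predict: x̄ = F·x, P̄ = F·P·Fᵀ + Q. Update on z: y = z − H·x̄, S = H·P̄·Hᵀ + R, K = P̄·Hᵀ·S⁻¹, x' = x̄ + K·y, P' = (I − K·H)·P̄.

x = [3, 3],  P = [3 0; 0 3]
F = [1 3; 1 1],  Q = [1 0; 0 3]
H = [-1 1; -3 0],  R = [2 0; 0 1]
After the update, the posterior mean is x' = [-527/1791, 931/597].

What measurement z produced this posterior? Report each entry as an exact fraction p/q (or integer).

x̄ = F·x = [12, 6]
P̄ = F·P·Fᵀ + Q = [31 12; 12 9]
S = H·P̄·Hᵀ + R = [18 57; 57 280]
K = P̄·Hᵀ·S⁻¹ = [-19/1791 -197/597; 404/597 -53/199]
x' − x̄ = [-22019/1791, -2651/597] = K·y
y = (KᵀK)⁻¹·Kᵀ·(x' − x̄) = [8, 37]
z = y + H·x̄ = [8, 37] + [-6, -36] = [2, 1]

z = [2, 1]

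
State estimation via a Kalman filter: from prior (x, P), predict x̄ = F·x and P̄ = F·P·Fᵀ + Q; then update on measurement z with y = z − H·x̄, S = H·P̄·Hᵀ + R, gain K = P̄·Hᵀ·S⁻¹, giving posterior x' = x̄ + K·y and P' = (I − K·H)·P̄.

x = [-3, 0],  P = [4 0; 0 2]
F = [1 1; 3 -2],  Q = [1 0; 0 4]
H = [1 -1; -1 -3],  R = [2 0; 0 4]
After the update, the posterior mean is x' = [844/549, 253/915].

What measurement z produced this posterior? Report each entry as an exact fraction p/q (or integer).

x̄ = F·x = [-3, -9]
P̄ = F·P·Fᵀ + Q = [7 8; 8 48]
S = H·P̄·Hᵀ + R = [41 121; 121 491]
K = P̄·Hᵀ·S⁻¹ = [326/549 -115/549; -208/915 -232/915]
x' − x̄ = [2491/549, 8488/915] = K·y
y = (KᵀK)⁻¹·Kᵀ·(x' − x̄) = [-4, -33]
z = y + H·x̄ = [-4, -33] + [6, 30] = [2, -3]

z = [2, -3]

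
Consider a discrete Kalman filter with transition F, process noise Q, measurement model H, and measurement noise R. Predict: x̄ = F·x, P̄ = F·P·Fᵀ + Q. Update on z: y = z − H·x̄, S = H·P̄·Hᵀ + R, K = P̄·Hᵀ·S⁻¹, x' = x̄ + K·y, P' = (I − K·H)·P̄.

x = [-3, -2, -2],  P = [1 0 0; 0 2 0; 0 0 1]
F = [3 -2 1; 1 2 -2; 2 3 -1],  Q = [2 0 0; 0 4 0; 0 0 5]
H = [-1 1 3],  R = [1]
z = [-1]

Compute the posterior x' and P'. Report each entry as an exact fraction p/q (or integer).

x' = [-2147/221, 237/221, -1745/442]
P' = [3268/221 181/221 1021/221; 181/221 1165/221 -316/221; 1021/221 -316/221 927/442]

x̄ = F·x = [-7, -3, -10]
P̄ = F·P·Fᵀ + Q = [20 -7 -7; -7 17 16; -7 16 28]
y = z − H·x̄ = [25]
S = H·P̄·Hᵀ + R = [442]
K = P̄·Hᵀ·S⁻¹ = [-24/221; 36/221; 107/442]
x' = x̄ + K·y = [-2147/221, 237/221, -1745/442]
P' = (I − K·H)·P̄ = [3268/221 181/221 1021/221; 181/221 1165/221 -316/221; 1021/221 -316/221 927/442]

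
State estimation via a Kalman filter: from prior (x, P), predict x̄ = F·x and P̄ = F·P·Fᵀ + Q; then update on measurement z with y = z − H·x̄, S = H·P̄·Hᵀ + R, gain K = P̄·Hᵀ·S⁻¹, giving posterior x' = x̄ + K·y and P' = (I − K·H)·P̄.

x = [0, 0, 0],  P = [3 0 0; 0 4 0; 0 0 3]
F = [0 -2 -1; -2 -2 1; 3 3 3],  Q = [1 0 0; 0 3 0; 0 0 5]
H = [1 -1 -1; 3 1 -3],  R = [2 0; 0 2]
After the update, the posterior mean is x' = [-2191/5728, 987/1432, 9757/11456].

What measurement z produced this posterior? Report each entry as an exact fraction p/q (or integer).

x̄ = F·x = [0, 0, 0]
P̄ = F·P·Fᵀ + Q = [20 13 -33; 13 34 -33; -33 -33 95]
S = H·P̄·Hᵀ + R = [125 417; 417 1941]
K = P̄·Hᵀ·S⁻¹ = [493/5728 1205/17184; -1009/1432 1031/4296; -1751/11456 -2085/11456]
x' − x̄ = [-2191/5728, 987/1432, 9757/11456] = K·y
y = (KᵀK)⁻¹·Kᵀ·(x' − x̄) = [-2, -3]
z = y + H·x̄ = [-2, -3] + [0, 0] = [-2, -3]

z = [-2, -3]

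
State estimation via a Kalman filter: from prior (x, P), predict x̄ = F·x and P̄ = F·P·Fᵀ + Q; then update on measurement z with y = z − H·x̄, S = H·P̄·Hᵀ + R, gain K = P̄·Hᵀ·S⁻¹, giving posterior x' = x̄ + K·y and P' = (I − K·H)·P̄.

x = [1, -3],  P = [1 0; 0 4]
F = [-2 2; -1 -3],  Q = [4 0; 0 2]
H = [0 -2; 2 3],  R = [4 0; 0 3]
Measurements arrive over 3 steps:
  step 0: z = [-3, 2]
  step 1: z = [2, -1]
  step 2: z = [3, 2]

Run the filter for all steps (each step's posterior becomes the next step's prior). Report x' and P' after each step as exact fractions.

step 0: x̄ = F·x = [-8, 8]
step 0: P̄ = F·P·Fᵀ + Q = [24 -22; -22 39]
step 0: y = z − H·x̄ = [13, -6]
step 0: S = H·P̄·Hᵀ + R = [160 -146; -146 186]
step 0: K = P̄·Hᵀ·S⁻¹ = [1389/2111 886/2111; -1925/4222 73/2111]
step 0: x' = x̄ + K·y = [-4147/2111, 7875/4222]
step 0: P' = (I − K·H)·P̄ = [5496/2111 -2778/2111; -2778/2111 1925/2111]
step 1: x̄ = F·x = [16169/2111, -15331/4222]
step 1: P̄ = F·P·Fᵀ + Q = [60352/2111 -11670/2111; -11670/2111 10375/2111]
step 1: y = z − H·x̄ = [-11109/2111, -22905/4222]
step 1: S = H·P̄·Hᵀ + R = [49944/2111 -15570/2111; -15570/2111 201076/2111]
step 1: K = P̄·Hᵀ·S⁻¹ = [237935/386867 183298/386867; -959525/2321202 2595/386867]
step 1: x' = x̄ + K·y = [716633/386867, -1154607/773734]
step 1: P' = (I − K·H)·P̄ = [988752/386867 -475870/386867; -475870/386867 959525/1160601]
step 2: x̄ = F·x = [-2587873/386867, 2030555/773734]
step 2: P̄ = F·P·Fᵀ + Q = [31766408/1160601 -1845026/386867; -1845026/386867 1785841/386867]
step 2: y = z − H·x̄ = [3191156/386867, 446715/59518]
step 2: S = H·P̄·Hᵀ + R = [8690832/386867 -256534/29759; -256534/29759 8641862/89277]
step 2: K = P̄·Hᵀ·S⁻¹ = [123008839/203127325 95803394/203127325; -497037769/1218763950 1667471/203127325]
step 2: x' = x̄ + K·y = [374940122/203127325, -413179406/609381975]
step 2: P' = (I − K·H)·P̄ = [512731608/203127325 -246017678/203127325; -246017678/203127325 497037769/609381975]

step 0: x' = [-4147/2111, 7875/4222], P' = [5496/2111 -2778/2111; -2778/2111 1925/2111]
step 1: x' = [716633/386867, -1154607/773734], P' = [988752/386867 -475870/386867; -475870/386867 959525/1160601]
step 2: x' = [374940122/203127325, -413179406/609381975], P' = [512731608/203127325 -246017678/203127325; -246017678/203127325 497037769/609381975]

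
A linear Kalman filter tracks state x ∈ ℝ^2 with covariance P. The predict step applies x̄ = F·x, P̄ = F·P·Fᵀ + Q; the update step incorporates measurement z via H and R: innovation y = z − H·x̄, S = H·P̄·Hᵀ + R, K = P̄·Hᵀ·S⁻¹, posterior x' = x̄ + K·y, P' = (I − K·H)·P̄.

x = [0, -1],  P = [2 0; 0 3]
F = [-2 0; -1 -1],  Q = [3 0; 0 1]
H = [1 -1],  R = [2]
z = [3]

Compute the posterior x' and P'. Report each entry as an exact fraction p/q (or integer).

x' = [28/11, 3/11]
P' = [72/11 58/11; 58/11 62/11]

x̄ = F·x = [0, 1]
P̄ = F·P·Fᵀ + Q = [11 4; 4 6]
y = z − H·x̄ = [4]
S = H·P̄·Hᵀ + R = [11]
K = P̄·Hᵀ·S⁻¹ = [7/11; -2/11]
x' = x̄ + K·y = [28/11, 3/11]
P' = (I − K·H)·P̄ = [72/11 58/11; 58/11 62/11]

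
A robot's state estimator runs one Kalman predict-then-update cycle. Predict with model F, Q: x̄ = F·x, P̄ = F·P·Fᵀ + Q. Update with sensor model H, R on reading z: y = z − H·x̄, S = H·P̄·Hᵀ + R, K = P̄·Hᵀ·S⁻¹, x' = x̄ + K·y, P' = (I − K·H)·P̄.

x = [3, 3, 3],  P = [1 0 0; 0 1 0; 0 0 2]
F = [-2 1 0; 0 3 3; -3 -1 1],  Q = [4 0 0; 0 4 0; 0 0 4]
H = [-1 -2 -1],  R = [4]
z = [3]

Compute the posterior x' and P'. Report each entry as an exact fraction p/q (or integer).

x̄ = F·x = [-3, 18, -9]
P̄ = F·P·Fᵀ + Q = [9 3 5; 3 31 3; 5 3 16]
y = z − H·x̄ = [27]
S = H·P̄·Hᵀ + R = [187]
K = P̄·Hᵀ·S⁻¹ = [-20/187; -4/11; -27/187]
x' = x̄ + K·y = [-1101/187, 90/11, -2412/187]
P' = (I − K·H)·P̄ = [1283/187 -47/11 395/187; -47/11 69/11 -75/11; 395/187 -75/11 2263/187]

x' = [-1101/187, 90/11, -2412/187]
P' = [1283/187 -47/11 395/187; -47/11 69/11 -75/11; 395/187 -75/11 2263/187]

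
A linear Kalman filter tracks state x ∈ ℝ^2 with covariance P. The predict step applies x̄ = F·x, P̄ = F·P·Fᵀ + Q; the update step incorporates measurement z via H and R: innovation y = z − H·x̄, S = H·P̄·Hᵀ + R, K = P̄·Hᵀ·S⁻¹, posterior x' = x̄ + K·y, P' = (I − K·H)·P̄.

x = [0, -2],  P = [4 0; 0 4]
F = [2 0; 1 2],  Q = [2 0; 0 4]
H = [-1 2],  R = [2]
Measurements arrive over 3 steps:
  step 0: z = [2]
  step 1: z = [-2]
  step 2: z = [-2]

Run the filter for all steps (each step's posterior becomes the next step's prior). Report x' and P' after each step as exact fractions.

step 0: x̄ = F·x = [0, -4]
step 0: P̄ = F·P·Fᵀ + Q = [18 8; 8 24]
step 0: y = z − H·x̄ = [10]
step 0: S = H·P̄·Hᵀ + R = [84]
step 0: K = P̄·Hᵀ·S⁻¹ = [-1/42; 10/21]
step 0: x' = x̄ + K·y = [-5/21, 16/21]
step 0: P' = (I − K·H)·P̄ = [377/21 188/21; 188/21 104/21]
step 1: x̄ = F·x = [-10/21, 9/7]
step 1: P̄ = F·P·Fᵀ + Q = [1550/21 502/7; 502/7 543/7]
step 1: y = z − H·x̄ = [-106/21]
step 1: S = H·P̄·Hᵀ + R = [2084/21]
step 1: K = P̄·Hᵀ·S⁻¹ = [731/1042; 438/521]
step 1: x' = x̄ + K·y = [-2093/521, -1541/521]
step 1: P' = (I − K·H)·P̄ = [13009/521 6870/521; 6870/521 3873/521]
step 2: x̄ = F·x = [-4186/521, -5175/521]
step 2: P̄ = F·P·Fᵀ + Q = [53078/521 53498/521; 53498/521 58065/521]
step 2: y = z − H·x̄ = [5122/521]
step 2: S = H·P̄·Hᵀ + R = [72388/521]
step 2: K = P̄·Hᵀ·S⁻¹ = [26959/36194; 15658/18097]
step 2: x' = x̄ + K·y = [-12883/18097, -25819/18097]
step 2: P' = (I − K·H)·P̄ = [448685/18097 237822/18097; 237822/18097 134569/18097]

step 0: x' = [-5/21, 16/21], P' = [377/21 188/21; 188/21 104/21]
step 1: x' = [-2093/521, -1541/521], P' = [13009/521 6870/521; 6870/521 3873/521]
step 2: x' = [-12883/18097, -25819/18097], P' = [448685/18097 237822/18097; 237822/18097 134569/18097]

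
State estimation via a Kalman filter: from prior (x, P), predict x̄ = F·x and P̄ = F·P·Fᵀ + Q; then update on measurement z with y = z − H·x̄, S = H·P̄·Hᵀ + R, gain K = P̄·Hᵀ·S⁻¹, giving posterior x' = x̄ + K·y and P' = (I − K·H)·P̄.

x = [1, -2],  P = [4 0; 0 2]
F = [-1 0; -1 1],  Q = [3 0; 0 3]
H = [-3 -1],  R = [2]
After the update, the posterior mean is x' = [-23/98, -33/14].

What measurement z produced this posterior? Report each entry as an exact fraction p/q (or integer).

x̄ = F·x = [-1, -3]
P̄ = F·P·Fᵀ + Q = [7 4; 4 9]
S = H·P̄·Hᵀ + R = [98]
K = P̄·Hᵀ·S⁻¹ = [-25/98; -3/14]
x' − x̄ = [75/98, 9/14] = K·y
y = (KᵀK)⁻¹·Kᵀ·(x' − x̄) = [-3]
z = y + H·x̄ = [-3] + [6] = [3]

z = [3]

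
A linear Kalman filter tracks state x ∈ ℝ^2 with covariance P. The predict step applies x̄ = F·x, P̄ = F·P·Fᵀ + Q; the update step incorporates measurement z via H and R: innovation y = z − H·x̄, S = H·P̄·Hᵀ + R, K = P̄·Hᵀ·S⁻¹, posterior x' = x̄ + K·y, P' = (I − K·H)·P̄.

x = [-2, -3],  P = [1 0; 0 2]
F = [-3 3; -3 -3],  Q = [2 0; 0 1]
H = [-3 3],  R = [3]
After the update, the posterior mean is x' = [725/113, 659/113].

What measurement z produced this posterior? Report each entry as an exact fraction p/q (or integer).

x̄ = F·x = [-3, 15]
P̄ = F·P·Fᵀ + Q = [29 -9; -9 28]
S = H·P̄·Hᵀ + R = [678]
K = P̄·Hᵀ·S⁻¹ = [-19/113; 37/226]
x' − x̄ = [1064/113, -1036/113] = K·y
y = (KᵀK)⁻¹·Kᵀ·(x' − x̄) = [-56]
z = y + H·x̄ = [-56] + [54] = [-2]

z = [-2]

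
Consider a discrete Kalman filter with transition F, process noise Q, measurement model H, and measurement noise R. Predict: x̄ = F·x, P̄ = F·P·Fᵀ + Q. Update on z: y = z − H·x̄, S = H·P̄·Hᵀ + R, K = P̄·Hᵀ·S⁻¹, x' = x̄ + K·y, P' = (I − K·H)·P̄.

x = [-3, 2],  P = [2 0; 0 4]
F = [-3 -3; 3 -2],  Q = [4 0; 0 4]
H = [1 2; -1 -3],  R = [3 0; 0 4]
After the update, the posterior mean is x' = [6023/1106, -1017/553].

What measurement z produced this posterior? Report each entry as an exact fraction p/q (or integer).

z = [1, -1]

x̄ = F·x = [3, -13]
P̄ = F·P·Fᵀ + Q = [58 6; 6 38]
S = H·P̄·Hᵀ + R = [237 -316; -316 440]
K = P̄·Hᵀ·S⁻¹ = [848/553 13/14; -230/553 -4/7]
x' − x̄ = [2705/1106, 6172/553] = K·y
y = (KᵀK)⁻¹·Kᵀ·(x' − x̄) = [24, -37]
z = y + H·x̄ = [24, -37] + [-23, 36] = [1, -1]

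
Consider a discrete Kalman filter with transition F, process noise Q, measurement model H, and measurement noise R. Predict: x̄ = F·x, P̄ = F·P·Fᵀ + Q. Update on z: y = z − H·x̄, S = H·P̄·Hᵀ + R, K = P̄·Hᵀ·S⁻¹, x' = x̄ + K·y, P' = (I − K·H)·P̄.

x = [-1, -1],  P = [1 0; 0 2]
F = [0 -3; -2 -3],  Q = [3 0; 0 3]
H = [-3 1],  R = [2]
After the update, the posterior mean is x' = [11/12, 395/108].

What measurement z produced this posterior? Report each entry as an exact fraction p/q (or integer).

x̄ = F·x = [3, 5]
P̄ = F·P·Fᵀ + Q = [21 18; 18 25]
S = H·P̄·Hᵀ + R = [108]
K = P̄·Hᵀ·S⁻¹ = [-5/12; -29/108]
x' − x̄ = [-25/12, -145/108] = K·y
y = (KᵀK)⁻¹·Kᵀ·(x' − x̄) = [5]
z = y + H·x̄ = [5] + [-4] = [1]

z = [1]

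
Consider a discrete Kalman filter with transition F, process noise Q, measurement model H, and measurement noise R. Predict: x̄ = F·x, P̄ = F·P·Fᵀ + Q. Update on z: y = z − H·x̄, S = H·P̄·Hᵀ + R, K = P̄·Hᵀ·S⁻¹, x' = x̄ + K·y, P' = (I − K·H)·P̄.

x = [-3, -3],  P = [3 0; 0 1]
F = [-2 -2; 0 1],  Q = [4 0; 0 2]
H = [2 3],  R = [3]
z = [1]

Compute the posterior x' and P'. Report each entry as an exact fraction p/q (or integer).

x' = [278/43, -164/43]
P' = [282/43 -171/43; -171/43 233/86]

x̄ = F·x = [12, -3]
P̄ = F·P·Fᵀ + Q = [20 -2; -2 3]
y = z − H·x̄ = [-14]
S = H·P̄·Hᵀ + R = [86]
K = P̄·Hᵀ·S⁻¹ = [17/43; 5/86]
x' = x̄ + K·y = [278/43, -164/43]
P' = (I − K·H)·P̄ = [282/43 -171/43; -171/43 233/86]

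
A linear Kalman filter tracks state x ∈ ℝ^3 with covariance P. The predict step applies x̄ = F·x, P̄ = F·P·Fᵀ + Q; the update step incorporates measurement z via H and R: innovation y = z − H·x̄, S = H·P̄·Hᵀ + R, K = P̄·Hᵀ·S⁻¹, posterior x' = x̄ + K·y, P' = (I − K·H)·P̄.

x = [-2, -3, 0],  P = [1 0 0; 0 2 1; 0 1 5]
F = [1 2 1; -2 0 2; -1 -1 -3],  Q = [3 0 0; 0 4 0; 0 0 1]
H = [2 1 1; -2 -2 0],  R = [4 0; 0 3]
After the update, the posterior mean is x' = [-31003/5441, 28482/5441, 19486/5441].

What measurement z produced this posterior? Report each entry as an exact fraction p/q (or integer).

x̄ = F·x = [-8, 4, 5]
P̄ = F·P·Fᵀ + Q = [21 12 -27; 12 28 -30; -27 -30 55]
S = H·P̄·Hᵀ + R = [51 -98; -98 295]
K = P̄·Hᵀ·S⁻¹ = [1497/5441 -720/5441; -1350/5441 -1924/5441; 2617/5441 2972/5441]
x' − x̄ = [12525/5441, 6718/5441, -7719/5441] = K·y
y = (KᵀK)⁻¹·Kᵀ·(x' − x̄) = [5, -7]
z = y + H·x̄ = [5, -7] + [-7, 8] = [-2, 1]

z = [-2, 1]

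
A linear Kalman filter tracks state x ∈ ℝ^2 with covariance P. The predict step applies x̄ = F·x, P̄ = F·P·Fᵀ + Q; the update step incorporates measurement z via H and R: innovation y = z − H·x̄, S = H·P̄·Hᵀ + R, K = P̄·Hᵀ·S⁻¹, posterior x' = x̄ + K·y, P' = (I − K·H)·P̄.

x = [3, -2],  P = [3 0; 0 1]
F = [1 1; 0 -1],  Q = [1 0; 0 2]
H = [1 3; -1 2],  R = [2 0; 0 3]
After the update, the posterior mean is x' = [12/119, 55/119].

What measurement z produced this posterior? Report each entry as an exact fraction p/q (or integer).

z = [1, 1]

x̄ = F·x = [1, 2]
P̄ = F·P·Fᵀ + Q = [5 -1; -1 3]
S = H·P̄·Hᵀ + R = [28 14; 14 24]
K = P̄·Hᵀ·S⁻¹ = [73/238 -8/17; 47/238 3/17]
x' − x̄ = [-107/119, -183/119] = K·y
y = (KᵀK)⁻¹·Kᵀ·(x' − x̄) = [-6, -2]
z = y + H·x̄ = [-6, -2] + [7, 3] = [1, 1]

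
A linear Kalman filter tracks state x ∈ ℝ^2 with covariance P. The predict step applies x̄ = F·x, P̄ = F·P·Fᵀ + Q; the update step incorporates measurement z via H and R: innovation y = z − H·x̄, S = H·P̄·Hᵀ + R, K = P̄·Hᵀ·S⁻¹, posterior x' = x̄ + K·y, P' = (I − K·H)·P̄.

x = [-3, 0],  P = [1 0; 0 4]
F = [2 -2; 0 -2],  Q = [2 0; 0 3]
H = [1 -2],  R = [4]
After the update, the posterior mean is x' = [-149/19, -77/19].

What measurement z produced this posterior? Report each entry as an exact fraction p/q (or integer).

x̄ = F·x = [-6, 0]
P̄ = F·P·Fᵀ + Q = [22 16; 16 19]
S = H·P̄·Hᵀ + R = [38]
K = P̄·Hᵀ·S⁻¹ = [-5/19; -11/19]
x' − x̄ = [-35/19, -77/19] = K·y
y = (KᵀK)⁻¹·Kᵀ·(x' − x̄) = [7]
z = y + H·x̄ = [7] + [-6] = [1]

z = [1]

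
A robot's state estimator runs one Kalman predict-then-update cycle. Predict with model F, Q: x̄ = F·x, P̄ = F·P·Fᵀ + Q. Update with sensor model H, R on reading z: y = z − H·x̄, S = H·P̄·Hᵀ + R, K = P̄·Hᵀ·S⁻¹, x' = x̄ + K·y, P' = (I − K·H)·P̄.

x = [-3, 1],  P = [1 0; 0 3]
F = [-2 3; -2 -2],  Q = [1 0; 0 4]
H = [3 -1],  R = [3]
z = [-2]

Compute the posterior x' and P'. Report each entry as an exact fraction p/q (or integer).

x̄ = F·x = [9, 4]
P̄ = F·P·Fᵀ + Q = [32 -14; -14 20]
y = z − H·x̄ = [-25]
S = H·P̄·Hᵀ + R = [395]
K = P̄·Hᵀ·S⁻¹ = [22/79; -62/395]
x' = x̄ + K·y = [161/79, 626/79]
P' = (I − K·H)·P̄ = [108/79 258/79; 258/79 4056/395]

x' = [161/79, 626/79]
P' = [108/79 258/79; 258/79 4056/395]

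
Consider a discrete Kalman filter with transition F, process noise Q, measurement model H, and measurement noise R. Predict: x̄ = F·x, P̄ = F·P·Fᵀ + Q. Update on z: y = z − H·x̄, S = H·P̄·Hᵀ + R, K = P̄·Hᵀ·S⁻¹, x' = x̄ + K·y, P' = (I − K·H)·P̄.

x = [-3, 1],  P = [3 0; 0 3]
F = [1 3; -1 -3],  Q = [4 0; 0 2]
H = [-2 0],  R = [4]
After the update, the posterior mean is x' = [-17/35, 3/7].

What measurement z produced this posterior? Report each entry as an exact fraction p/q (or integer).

z = [1]

x̄ = F·x = [0, 0]
P̄ = F·P·Fᵀ + Q = [34 -30; -30 32]
S = H·P̄·Hᵀ + R = [140]
K = P̄·Hᵀ·S⁻¹ = [-17/35; 3/7]
x' − x̄ = [-17/35, 3/7] = K·y
y = (KᵀK)⁻¹·Kᵀ·(x' − x̄) = [1]
z = y + H·x̄ = [1] + [0] = [1]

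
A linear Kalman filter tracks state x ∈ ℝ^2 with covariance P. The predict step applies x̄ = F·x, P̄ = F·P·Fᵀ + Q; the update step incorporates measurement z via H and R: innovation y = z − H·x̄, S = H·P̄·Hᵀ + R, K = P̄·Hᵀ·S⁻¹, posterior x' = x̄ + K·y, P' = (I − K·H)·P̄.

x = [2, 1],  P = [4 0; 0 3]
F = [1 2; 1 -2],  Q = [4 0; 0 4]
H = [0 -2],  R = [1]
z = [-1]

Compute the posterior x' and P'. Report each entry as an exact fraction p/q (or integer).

x' = [308/81, 40/81]
P' = [1364/81 -8/81; -8/81 20/81]

x̄ = F·x = [4, 0]
P̄ = F·P·Fᵀ + Q = [20 -8; -8 20]
y = z − H·x̄ = [-1]
S = H·P̄·Hᵀ + R = [81]
K = P̄·Hᵀ·S⁻¹ = [16/81; -40/81]
x' = x̄ + K·y = [308/81, 40/81]
P' = (I − K·H)·P̄ = [1364/81 -8/81; -8/81 20/81]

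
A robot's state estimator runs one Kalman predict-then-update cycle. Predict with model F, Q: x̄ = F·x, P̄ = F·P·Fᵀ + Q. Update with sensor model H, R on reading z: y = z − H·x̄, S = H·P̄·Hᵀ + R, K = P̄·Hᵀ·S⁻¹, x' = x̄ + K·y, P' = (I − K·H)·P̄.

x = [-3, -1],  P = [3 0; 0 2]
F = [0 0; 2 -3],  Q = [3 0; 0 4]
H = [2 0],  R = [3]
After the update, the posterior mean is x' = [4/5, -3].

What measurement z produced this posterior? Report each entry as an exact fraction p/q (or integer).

x̄ = F·x = [0, -3]
P̄ = F·P·Fᵀ + Q = [3 0; 0 34]
S = H·P̄·Hᵀ + R = [15]
K = P̄·Hᵀ·S⁻¹ = [2/5; 0]
x' − x̄ = [4/5, 0] = K·y
y = (KᵀK)⁻¹·Kᵀ·(x' − x̄) = [2]
z = y + H·x̄ = [2] + [0] = [2]

z = [2]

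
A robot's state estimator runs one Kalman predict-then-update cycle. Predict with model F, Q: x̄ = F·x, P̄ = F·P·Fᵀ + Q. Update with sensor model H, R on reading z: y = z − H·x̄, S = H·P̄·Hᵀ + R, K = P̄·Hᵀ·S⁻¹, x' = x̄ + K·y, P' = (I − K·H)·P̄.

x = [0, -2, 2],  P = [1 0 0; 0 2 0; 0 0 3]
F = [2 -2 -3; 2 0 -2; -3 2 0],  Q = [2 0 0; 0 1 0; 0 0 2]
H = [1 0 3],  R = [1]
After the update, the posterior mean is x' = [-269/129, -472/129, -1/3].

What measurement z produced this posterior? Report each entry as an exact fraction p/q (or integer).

x̄ = F·x = [-2, -4, -4]
P̄ = F·P·Fᵀ + Q = [41 22 -14; 22 17 -6; -14 -6 19]
S = H·P̄·Hᵀ + R = [129]
K = P̄·Hᵀ·S⁻¹ = [-1/129; 4/129; 1/3]
x' − x̄ = [-11/129, 44/129, 11/3] = K·y
y = (KᵀK)⁻¹·Kᵀ·(x' − x̄) = [11]
z = y + H·x̄ = [11] + [-14] = [-3]

z = [-3]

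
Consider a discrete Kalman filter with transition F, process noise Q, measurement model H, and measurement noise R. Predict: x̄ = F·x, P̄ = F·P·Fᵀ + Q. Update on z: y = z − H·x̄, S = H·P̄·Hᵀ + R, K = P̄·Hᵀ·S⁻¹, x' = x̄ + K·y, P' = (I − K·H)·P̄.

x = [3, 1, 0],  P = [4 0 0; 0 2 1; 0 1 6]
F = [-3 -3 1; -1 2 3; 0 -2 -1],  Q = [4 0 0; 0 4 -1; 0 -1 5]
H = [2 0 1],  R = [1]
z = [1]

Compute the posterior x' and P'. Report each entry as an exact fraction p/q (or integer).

x' = [-87/284, -635/284, 431/284]
P' = [1343/284 4723/284 -2563/284; 4723/284 23119/284 -9459/284; -2563/284 -9459/284 5163/284]

x̄ = F·x = [-12, -1, -2]
P̄ = F·P·Fᵀ + Q = [58 11 7; 11 82 -35; 7 -35 23]
y = z − H·x̄ = [27]
S = H·P̄·Hᵀ + R = [284]
K = P̄·Hᵀ·S⁻¹ = [123/284; -13/284; 37/284]
x' = x̄ + K·y = [-87/284, -635/284, 431/284]
P' = (I − K·H)·P̄ = [1343/284 4723/284 -2563/284; 4723/284 23119/284 -9459/284; -2563/284 -9459/284 5163/284]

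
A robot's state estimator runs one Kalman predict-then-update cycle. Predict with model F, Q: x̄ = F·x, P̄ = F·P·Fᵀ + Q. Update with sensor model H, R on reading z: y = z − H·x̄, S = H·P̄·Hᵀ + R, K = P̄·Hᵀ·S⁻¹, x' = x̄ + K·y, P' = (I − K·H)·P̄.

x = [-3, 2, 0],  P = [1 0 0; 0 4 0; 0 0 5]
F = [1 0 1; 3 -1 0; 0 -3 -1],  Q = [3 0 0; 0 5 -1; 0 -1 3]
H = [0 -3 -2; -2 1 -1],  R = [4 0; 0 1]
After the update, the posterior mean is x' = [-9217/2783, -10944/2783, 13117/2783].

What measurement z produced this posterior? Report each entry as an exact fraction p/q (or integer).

x̄ = F·x = [-3, -11, -6]
P̄ = F·P·Fᵀ + Q = [9 3 -5; 3 18 11; -5 11 44]
S = H·P̄·Hᵀ + R = [474 43; 43 45]
K = P̄·Hᵀ·S⁻¹ = [475/19481 -4783/19481; -3463/19481 3742/19481; -4456/19481 -5699/19481]
x' − x̄ = [-868/2783, 19669/2783, 29815/2783] = K·y
y = (KᵀK)⁻¹·Kᵀ·(x' − x̄) = [-43, -3]
z = y + H·x̄ = [-43, -3] + [45, 1] = [2, -2]

z = [2, -2]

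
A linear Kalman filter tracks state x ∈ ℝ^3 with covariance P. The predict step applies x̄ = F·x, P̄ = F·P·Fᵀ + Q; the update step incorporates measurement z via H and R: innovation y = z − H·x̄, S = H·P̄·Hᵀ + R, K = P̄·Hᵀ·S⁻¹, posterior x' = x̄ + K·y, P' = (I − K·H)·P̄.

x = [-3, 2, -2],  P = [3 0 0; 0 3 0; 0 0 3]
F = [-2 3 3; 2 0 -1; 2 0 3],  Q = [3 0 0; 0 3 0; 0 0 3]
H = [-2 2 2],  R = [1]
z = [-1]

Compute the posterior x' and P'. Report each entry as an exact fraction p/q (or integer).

x' = [-2916/589, 1256/589, -4488/589]
P' = [18141/589 231/589 17835/589; 231/589 3546/589 -3273/589; 17835/589 -3273/589 21138/589]

x̄ = F·x = [6, -4, -12]
P̄ = F·P·Fᵀ + Q = [69 -21 15; -21 18 3; 15 3 42]
y = z − H·x̄ = [43]
S = H·P̄·Hᵀ + R = [589]
K = P̄·Hᵀ·S⁻¹ = [-150/589; 84/589; 60/589]
x' = x̄ + K·y = [-2916/589, 1256/589, -4488/589]
P' = (I − K·H)·P̄ = [18141/589 231/589 17835/589; 231/589 3546/589 -3273/589; 17835/589 -3273/589 21138/589]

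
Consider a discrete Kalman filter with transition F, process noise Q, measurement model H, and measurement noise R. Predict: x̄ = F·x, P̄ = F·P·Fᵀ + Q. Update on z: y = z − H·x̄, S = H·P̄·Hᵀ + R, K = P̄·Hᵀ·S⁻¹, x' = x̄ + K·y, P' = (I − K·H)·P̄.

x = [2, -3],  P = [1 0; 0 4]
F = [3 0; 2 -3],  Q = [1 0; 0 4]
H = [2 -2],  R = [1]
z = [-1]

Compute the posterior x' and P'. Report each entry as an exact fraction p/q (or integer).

x' = [86/13, 93/13]
P' = [1626/169 1622/169; 1622/169 1660/169]

x̄ = F·x = [6, 13]
P̄ = F·P·Fᵀ + Q = [10 6; 6 44]
y = z − H·x̄ = [13]
S = H·P̄·Hᵀ + R = [169]
K = P̄·Hᵀ·S⁻¹ = [8/169; -76/169]
x' = x̄ + K·y = [86/13, 93/13]
P' = (I − K·H)·P̄ = [1626/169 1622/169; 1622/169 1660/169]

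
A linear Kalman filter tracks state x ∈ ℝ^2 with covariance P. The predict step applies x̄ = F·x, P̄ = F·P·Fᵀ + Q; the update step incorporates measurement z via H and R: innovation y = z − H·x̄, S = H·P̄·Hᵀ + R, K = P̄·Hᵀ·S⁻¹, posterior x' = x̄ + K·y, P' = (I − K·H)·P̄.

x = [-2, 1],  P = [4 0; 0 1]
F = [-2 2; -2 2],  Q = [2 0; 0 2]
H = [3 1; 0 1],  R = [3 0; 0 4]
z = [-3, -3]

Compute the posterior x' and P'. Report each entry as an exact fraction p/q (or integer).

x' = [-600/1097, -1545/1097]
P' = [426/1097 -384/1097; -384/1097 1644/1097]

x̄ = F·x = [6, 6]
P̄ = F·P·Fᵀ + Q = [22 20; 20 22]
y = z − H·x̄ = [-27, -9]
S = H·P̄·Hᵀ + R = [343 82; 82 26]
K = P̄·Hᵀ·S⁻¹ = [298/1097 -96/1097; 164/1097 411/1097]
x' = x̄ + K·y = [-600/1097, -1545/1097]
P' = (I − K·H)·P̄ = [426/1097 -384/1097; -384/1097 1644/1097]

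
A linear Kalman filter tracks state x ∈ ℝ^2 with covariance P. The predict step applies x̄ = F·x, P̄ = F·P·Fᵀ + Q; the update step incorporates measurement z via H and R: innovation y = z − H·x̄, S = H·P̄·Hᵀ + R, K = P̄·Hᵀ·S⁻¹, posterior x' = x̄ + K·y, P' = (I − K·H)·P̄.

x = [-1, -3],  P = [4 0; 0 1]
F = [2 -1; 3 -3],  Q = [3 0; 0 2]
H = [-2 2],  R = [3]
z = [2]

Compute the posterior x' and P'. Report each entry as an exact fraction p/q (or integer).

x' = [-57/55, 2/11]
P' = [904/55 185/11; 185/11 197/11]

x̄ = F·x = [1, 6]
P̄ = F·P·Fᵀ + Q = [20 27; 27 47]
y = z − H·x̄ = [-8]
S = H·P̄·Hᵀ + R = [55]
K = P̄·Hᵀ·S⁻¹ = [14/55; 8/11]
x' = x̄ + K·y = [-57/55, 2/11]
P' = (I − K·H)·P̄ = [904/55 185/11; 185/11 197/11]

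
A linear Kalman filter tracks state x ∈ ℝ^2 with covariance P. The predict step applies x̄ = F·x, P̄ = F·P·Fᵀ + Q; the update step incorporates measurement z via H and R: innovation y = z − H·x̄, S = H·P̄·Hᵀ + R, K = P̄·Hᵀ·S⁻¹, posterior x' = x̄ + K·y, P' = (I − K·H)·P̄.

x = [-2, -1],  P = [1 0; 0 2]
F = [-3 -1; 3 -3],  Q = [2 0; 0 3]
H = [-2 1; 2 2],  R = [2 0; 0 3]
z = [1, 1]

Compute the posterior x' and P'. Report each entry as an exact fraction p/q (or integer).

x̄ = F·x = [7, -3]
P̄ = F·P·Fᵀ + Q = [13 -3; -3 30]
y = z − H·x̄ = [18, -7]
S = H·P̄·Hᵀ + R = [96 14; 14 151]
K = P̄·Hᵀ·S⁻¹ = [-4659/14300 1163/7150; 18/55 18/55]
x' = x̄ + K·y = [-1/325, 3/5]
P' = (I − K·H)·P̄ = [4269/14300 -3/55; -3/55 6/11]

x' = [-1/325, 3/5]
P' = [4269/14300 -3/55; -3/55 6/11]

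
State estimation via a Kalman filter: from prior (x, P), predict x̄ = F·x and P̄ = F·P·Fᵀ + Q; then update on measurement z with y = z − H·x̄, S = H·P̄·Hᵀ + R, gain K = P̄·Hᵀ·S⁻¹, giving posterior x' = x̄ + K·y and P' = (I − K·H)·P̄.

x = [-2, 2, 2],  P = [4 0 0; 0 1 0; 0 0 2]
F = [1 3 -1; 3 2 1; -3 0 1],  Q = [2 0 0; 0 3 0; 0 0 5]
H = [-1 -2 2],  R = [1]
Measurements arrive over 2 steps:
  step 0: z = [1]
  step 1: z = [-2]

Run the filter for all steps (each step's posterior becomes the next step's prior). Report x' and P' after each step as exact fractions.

step 0: x̄ = F·x = [2, 0, 8]
step 0: P̄ = F·P·Fᵀ + Q = [17 16 -14; 16 45 -34; -14 -34 43]
step 0: y = z − H·x̄ = [-13]
step 0: S = H·P̄·Hᵀ + R = [762]
step 0: K = P̄·Hᵀ·S⁻¹ = [-77/762; -29/127; 28/127]
step 0: x' = x̄ + K·y = [2525/762, 377/127, 652/127]
step 0: P' = (I − K·H)·P̄ = [7025/762 -201/127 378/127; -201/127 669/127 554/127; 378/127 554/127 757/127]
step 1: x̄ = F·x = [5399/762, 5337/254, -1221/254]
step 1: P̄ = F·P·Fᵀ + Q = [17501/762 8713/254 1427/254; 8713/254 32847/254 -14933/254; 1427/254 -14933/254 19323/254]
step 1: y = z − H·x̄ = [43223/762]
step 1: S = H·P̄·Hᵀ + R = [1090127/762]
step 1: K = P̄·Hᵀ·S⁻¹ = [-61217/1090127; -312819/1090127; 201255/1090127]
step 1: x' = x̄ + K·y = [4251461/1090127, 5161480/1090127, 6175472/1090127]
step 1: P' = (I − K·H)·P̄ = [20119149/1090127 12263765/1090127 22292731/1090127; 12263765/1090127 12554433/1090127 18529906/1090127; 22292731/1090127 18529906/1090127 29776899/1090127]

step 0: x' = [2525/762, 377/127, 652/127], P' = [7025/762 -201/127 378/127; -201/127 669/127 554/127; 378/127 554/127 757/127]
step 1: x' = [4251461/1090127, 5161480/1090127, 6175472/1090127], P' = [20119149/1090127 12263765/1090127 22292731/1090127; 12263765/1090127 12554433/1090127 18529906/1090127; 22292731/1090127 18529906/1090127 29776899/1090127]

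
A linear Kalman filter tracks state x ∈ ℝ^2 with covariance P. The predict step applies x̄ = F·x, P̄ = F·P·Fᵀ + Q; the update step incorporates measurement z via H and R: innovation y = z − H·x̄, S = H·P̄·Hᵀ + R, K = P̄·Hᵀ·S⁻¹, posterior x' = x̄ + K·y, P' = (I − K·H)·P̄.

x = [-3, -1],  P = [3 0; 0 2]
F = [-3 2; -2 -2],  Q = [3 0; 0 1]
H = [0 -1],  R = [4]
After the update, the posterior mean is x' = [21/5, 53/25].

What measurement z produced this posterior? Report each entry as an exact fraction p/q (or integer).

z = [-1]

x̄ = F·x = [7, 8]
P̄ = F·P·Fᵀ + Q = [38 10; 10 21]
S = H·P̄·Hᵀ + R = [25]
K = P̄·Hᵀ·S⁻¹ = [-2/5; -21/25]
x' − x̄ = [-14/5, -147/25] = K·y
y = (KᵀK)⁻¹·Kᵀ·(x' − x̄) = [7]
z = y + H·x̄ = [7] + [-8] = [-1]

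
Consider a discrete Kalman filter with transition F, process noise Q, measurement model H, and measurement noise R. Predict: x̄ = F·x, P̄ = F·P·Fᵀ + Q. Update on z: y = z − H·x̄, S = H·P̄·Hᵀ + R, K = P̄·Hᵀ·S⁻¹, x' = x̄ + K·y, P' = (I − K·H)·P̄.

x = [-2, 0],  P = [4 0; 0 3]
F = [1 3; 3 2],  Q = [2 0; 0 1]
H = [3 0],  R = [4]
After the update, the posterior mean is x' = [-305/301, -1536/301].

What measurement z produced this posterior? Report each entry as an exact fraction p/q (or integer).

z = [-3]

x̄ = F·x = [-2, -6]
P̄ = F·P·Fᵀ + Q = [33 30; 30 49]
S = H·P̄·Hᵀ + R = [301]
K = P̄·Hᵀ·S⁻¹ = [99/301; 90/301]
x' − x̄ = [297/301, 270/301] = K·y
y = (KᵀK)⁻¹·Kᵀ·(x' − x̄) = [3]
z = y + H·x̄ = [3] + [-6] = [-3]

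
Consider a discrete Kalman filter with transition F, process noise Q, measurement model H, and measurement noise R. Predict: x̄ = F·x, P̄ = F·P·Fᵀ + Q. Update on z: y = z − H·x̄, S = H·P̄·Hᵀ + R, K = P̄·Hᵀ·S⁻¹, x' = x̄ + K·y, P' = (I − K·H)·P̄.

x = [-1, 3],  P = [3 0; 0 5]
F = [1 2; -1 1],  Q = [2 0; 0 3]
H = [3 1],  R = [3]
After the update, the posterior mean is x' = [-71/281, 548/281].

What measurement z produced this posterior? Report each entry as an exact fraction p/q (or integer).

z = [1]

x̄ = F·x = [5, 4]
P̄ = F·P·Fᵀ + Q = [25 7; 7 11]
S = H·P̄·Hᵀ + R = [281]
K = P̄·Hᵀ·S⁻¹ = [82/281; 32/281]
x' − x̄ = [-1476/281, -576/281] = K·y
y = (KᵀK)⁻¹·Kᵀ·(x' − x̄) = [-18]
z = y + H·x̄ = [-18] + [19] = [1]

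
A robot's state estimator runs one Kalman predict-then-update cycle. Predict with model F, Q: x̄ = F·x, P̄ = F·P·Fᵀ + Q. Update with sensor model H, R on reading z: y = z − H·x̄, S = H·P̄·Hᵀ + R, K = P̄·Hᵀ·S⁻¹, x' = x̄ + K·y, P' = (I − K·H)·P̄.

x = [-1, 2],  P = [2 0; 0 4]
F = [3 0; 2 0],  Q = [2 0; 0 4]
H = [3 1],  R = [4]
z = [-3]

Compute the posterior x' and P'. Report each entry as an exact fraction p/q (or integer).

x' = [-57/67, -38/67]
P' = [44/67 -60/67; -60/67 228/67]

x̄ = F·x = [-3, -2]
P̄ = F·P·Fᵀ + Q = [20 12; 12 12]
y = z − H·x̄ = [8]
S = H·P̄·Hᵀ + R = [268]
K = P̄·Hᵀ·S⁻¹ = [18/67; 12/67]
x' = x̄ + K·y = [-57/67, -38/67]
P' = (I − K·H)·P̄ = [44/67 -60/67; -60/67 228/67]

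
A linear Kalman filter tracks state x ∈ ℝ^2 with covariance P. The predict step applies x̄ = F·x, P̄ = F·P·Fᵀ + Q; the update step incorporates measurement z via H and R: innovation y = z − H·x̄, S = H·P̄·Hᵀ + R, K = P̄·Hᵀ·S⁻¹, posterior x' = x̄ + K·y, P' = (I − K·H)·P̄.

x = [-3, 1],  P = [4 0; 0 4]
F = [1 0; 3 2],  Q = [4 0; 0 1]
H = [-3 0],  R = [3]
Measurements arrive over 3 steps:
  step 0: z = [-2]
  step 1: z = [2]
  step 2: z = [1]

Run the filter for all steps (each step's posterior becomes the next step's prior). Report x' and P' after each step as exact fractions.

step 0: x' = [13/25, -43/25], P' = [8/25 12/25; 12/25 893/25]
step 1: x' = [-203/349, -827/349], P' = [108/349 48/349; 48/349 52953/349]
step 2: x' = [-1707/4861, -31207/4861], P' = [1504/4861 420/4861; 420/4861 2975101/4861]

step 0: x̄ = F·x = [-3, -7]
step 0: P̄ = F·P·Fᵀ + Q = [8 12; 12 53]
step 0: y = z − H·x̄ = [-11]
step 0: S = H·P̄·Hᵀ + R = [75]
step 0: K = P̄·Hᵀ·S⁻¹ = [-8/25; -12/25]
step 0: x' = x̄ + K·y = [13/25, -43/25]
step 0: P' = (I − K·H)·P̄ = [8/25 12/25; 12/25 893/25]
step 1: x̄ = F·x = [13/25, -47/25]
step 1: P̄ = F·P·Fᵀ + Q = [108/25 48/25; 48/25 3813/25]
step 1: y = z − H·x̄ = [89/25]
step 1: S = H·P̄·Hᵀ + R = [1047/25]
step 1: K = P̄·Hᵀ·S⁻¹ = [-108/349; -48/349]
step 1: x' = x̄ + K·y = [-203/349, -827/349]
step 1: P' = (I − K·H)·P̄ = [108/349 48/349; 48/349 52953/349]
step 2: x̄ = F·x = [-203/349, -2263/349]
step 2: P̄ = F·P·Fᵀ + Q = [1504/349 420/349; 420/349 213709/349]
step 2: y = z − H·x̄ = [-260/349]
step 2: S = H·P̄·Hᵀ + R = [14583/349]
step 2: K = P̄·Hᵀ·S⁻¹ = [-1504/4861; -420/4861]
step 2: x' = x̄ + K·y = [-1707/4861, -31207/4861]
step 2: P' = (I − K·H)·P̄ = [1504/4861 420/4861; 420/4861 2975101/4861]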